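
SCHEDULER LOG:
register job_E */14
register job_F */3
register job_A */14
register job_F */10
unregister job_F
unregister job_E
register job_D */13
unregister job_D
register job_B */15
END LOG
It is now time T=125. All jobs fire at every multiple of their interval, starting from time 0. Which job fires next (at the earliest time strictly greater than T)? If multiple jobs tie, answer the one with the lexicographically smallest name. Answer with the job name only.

Op 1: register job_E */14 -> active={job_E:*/14}
Op 2: register job_F */3 -> active={job_E:*/14, job_F:*/3}
Op 3: register job_A */14 -> active={job_A:*/14, job_E:*/14, job_F:*/3}
Op 4: register job_F */10 -> active={job_A:*/14, job_E:*/14, job_F:*/10}
Op 5: unregister job_F -> active={job_A:*/14, job_E:*/14}
Op 6: unregister job_E -> active={job_A:*/14}
Op 7: register job_D */13 -> active={job_A:*/14, job_D:*/13}
Op 8: unregister job_D -> active={job_A:*/14}
Op 9: register job_B */15 -> active={job_A:*/14, job_B:*/15}
  job_A: interval 14, next fire after T=125 is 126
  job_B: interval 15, next fire after T=125 is 135
Earliest = 126, winner (lex tiebreak) = job_A

Answer: job_A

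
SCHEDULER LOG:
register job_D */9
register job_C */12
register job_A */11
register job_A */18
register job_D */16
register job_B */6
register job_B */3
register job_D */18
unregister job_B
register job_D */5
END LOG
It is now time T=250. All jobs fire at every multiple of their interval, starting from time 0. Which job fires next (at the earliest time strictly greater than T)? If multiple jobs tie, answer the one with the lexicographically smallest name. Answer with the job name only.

Answer: job_A

Derivation:
Op 1: register job_D */9 -> active={job_D:*/9}
Op 2: register job_C */12 -> active={job_C:*/12, job_D:*/9}
Op 3: register job_A */11 -> active={job_A:*/11, job_C:*/12, job_D:*/9}
Op 4: register job_A */18 -> active={job_A:*/18, job_C:*/12, job_D:*/9}
Op 5: register job_D */16 -> active={job_A:*/18, job_C:*/12, job_D:*/16}
Op 6: register job_B */6 -> active={job_A:*/18, job_B:*/6, job_C:*/12, job_D:*/16}
Op 7: register job_B */3 -> active={job_A:*/18, job_B:*/3, job_C:*/12, job_D:*/16}
Op 8: register job_D */18 -> active={job_A:*/18, job_B:*/3, job_C:*/12, job_D:*/18}
Op 9: unregister job_B -> active={job_A:*/18, job_C:*/12, job_D:*/18}
Op 10: register job_D */5 -> active={job_A:*/18, job_C:*/12, job_D:*/5}
  job_A: interval 18, next fire after T=250 is 252
  job_C: interval 12, next fire after T=250 is 252
  job_D: interval 5, next fire after T=250 is 255
Earliest = 252, winner (lex tiebreak) = job_A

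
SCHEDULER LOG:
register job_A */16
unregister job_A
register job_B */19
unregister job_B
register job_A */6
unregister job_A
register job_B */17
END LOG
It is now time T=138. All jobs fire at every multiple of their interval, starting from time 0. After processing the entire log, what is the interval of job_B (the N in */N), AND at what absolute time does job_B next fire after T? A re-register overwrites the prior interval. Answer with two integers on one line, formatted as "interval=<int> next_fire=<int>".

Answer: interval=17 next_fire=153

Derivation:
Op 1: register job_A */16 -> active={job_A:*/16}
Op 2: unregister job_A -> active={}
Op 3: register job_B */19 -> active={job_B:*/19}
Op 4: unregister job_B -> active={}
Op 5: register job_A */6 -> active={job_A:*/6}
Op 6: unregister job_A -> active={}
Op 7: register job_B */17 -> active={job_B:*/17}
Final interval of job_B = 17
Next fire of job_B after T=138: (138//17+1)*17 = 153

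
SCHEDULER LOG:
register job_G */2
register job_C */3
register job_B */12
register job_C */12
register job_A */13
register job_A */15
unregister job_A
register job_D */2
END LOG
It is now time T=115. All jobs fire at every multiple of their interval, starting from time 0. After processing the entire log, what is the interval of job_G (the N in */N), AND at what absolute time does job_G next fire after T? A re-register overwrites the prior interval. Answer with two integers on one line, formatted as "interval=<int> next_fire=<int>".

Answer: interval=2 next_fire=116

Derivation:
Op 1: register job_G */2 -> active={job_G:*/2}
Op 2: register job_C */3 -> active={job_C:*/3, job_G:*/2}
Op 3: register job_B */12 -> active={job_B:*/12, job_C:*/3, job_G:*/2}
Op 4: register job_C */12 -> active={job_B:*/12, job_C:*/12, job_G:*/2}
Op 5: register job_A */13 -> active={job_A:*/13, job_B:*/12, job_C:*/12, job_G:*/2}
Op 6: register job_A */15 -> active={job_A:*/15, job_B:*/12, job_C:*/12, job_G:*/2}
Op 7: unregister job_A -> active={job_B:*/12, job_C:*/12, job_G:*/2}
Op 8: register job_D */2 -> active={job_B:*/12, job_C:*/12, job_D:*/2, job_G:*/2}
Final interval of job_G = 2
Next fire of job_G after T=115: (115//2+1)*2 = 116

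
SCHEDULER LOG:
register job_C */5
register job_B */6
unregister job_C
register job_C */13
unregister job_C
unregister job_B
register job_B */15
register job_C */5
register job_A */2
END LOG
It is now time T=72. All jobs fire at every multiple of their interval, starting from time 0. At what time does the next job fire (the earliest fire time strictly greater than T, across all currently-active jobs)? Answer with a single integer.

Answer: 74

Derivation:
Op 1: register job_C */5 -> active={job_C:*/5}
Op 2: register job_B */6 -> active={job_B:*/6, job_C:*/5}
Op 3: unregister job_C -> active={job_B:*/6}
Op 4: register job_C */13 -> active={job_B:*/6, job_C:*/13}
Op 5: unregister job_C -> active={job_B:*/6}
Op 6: unregister job_B -> active={}
Op 7: register job_B */15 -> active={job_B:*/15}
Op 8: register job_C */5 -> active={job_B:*/15, job_C:*/5}
Op 9: register job_A */2 -> active={job_A:*/2, job_B:*/15, job_C:*/5}
  job_A: interval 2, next fire after T=72 is 74
  job_B: interval 15, next fire after T=72 is 75
  job_C: interval 5, next fire after T=72 is 75
Earliest fire time = 74 (job job_A)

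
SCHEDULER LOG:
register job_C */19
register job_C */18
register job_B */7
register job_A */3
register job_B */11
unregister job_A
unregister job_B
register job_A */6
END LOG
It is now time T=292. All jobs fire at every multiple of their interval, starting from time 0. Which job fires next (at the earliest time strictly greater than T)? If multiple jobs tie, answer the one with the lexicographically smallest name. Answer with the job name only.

Op 1: register job_C */19 -> active={job_C:*/19}
Op 2: register job_C */18 -> active={job_C:*/18}
Op 3: register job_B */7 -> active={job_B:*/7, job_C:*/18}
Op 4: register job_A */3 -> active={job_A:*/3, job_B:*/7, job_C:*/18}
Op 5: register job_B */11 -> active={job_A:*/3, job_B:*/11, job_C:*/18}
Op 6: unregister job_A -> active={job_B:*/11, job_C:*/18}
Op 7: unregister job_B -> active={job_C:*/18}
Op 8: register job_A */6 -> active={job_A:*/6, job_C:*/18}
  job_A: interval 6, next fire after T=292 is 294
  job_C: interval 18, next fire after T=292 is 306
Earliest = 294, winner (lex tiebreak) = job_A

Answer: job_A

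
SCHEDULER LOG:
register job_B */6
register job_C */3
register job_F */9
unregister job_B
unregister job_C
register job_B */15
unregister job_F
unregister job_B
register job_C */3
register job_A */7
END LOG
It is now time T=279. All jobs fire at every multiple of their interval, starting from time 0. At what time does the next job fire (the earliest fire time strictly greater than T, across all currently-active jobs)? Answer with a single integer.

Answer: 280

Derivation:
Op 1: register job_B */6 -> active={job_B:*/6}
Op 2: register job_C */3 -> active={job_B:*/6, job_C:*/3}
Op 3: register job_F */9 -> active={job_B:*/6, job_C:*/3, job_F:*/9}
Op 4: unregister job_B -> active={job_C:*/3, job_F:*/9}
Op 5: unregister job_C -> active={job_F:*/9}
Op 6: register job_B */15 -> active={job_B:*/15, job_F:*/9}
Op 7: unregister job_F -> active={job_B:*/15}
Op 8: unregister job_B -> active={}
Op 9: register job_C */3 -> active={job_C:*/3}
Op 10: register job_A */7 -> active={job_A:*/7, job_C:*/3}
  job_A: interval 7, next fire after T=279 is 280
  job_C: interval 3, next fire after T=279 is 282
Earliest fire time = 280 (job job_A)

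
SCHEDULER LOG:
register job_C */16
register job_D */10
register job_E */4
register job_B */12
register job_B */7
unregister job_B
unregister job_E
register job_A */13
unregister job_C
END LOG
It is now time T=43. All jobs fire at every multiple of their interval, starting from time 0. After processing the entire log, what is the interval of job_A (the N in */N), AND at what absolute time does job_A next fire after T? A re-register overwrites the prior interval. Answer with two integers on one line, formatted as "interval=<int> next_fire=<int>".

Op 1: register job_C */16 -> active={job_C:*/16}
Op 2: register job_D */10 -> active={job_C:*/16, job_D:*/10}
Op 3: register job_E */4 -> active={job_C:*/16, job_D:*/10, job_E:*/4}
Op 4: register job_B */12 -> active={job_B:*/12, job_C:*/16, job_D:*/10, job_E:*/4}
Op 5: register job_B */7 -> active={job_B:*/7, job_C:*/16, job_D:*/10, job_E:*/4}
Op 6: unregister job_B -> active={job_C:*/16, job_D:*/10, job_E:*/4}
Op 7: unregister job_E -> active={job_C:*/16, job_D:*/10}
Op 8: register job_A */13 -> active={job_A:*/13, job_C:*/16, job_D:*/10}
Op 9: unregister job_C -> active={job_A:*/13, job_D:*/10}
Final interval of job_A = 13
Next fire of job_A after T=43: (43//13+1)*13 = 52

Answer: interval=13 next_fire=52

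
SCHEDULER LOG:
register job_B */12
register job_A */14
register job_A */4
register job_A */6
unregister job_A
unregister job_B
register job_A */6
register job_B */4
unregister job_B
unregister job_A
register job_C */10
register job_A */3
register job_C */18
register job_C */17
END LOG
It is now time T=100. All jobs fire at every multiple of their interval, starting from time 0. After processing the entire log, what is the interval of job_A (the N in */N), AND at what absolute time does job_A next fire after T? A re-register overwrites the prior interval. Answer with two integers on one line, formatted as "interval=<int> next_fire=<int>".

Op 1: register job_B */12 -> active={job_B:*/12}
Op 2: register job_A */14 -> active={job_A:*/14, job_B:*/12}
Op 3: register job_A */4 -> active={job_A:*/4, job_B:*/12}
Op 4: register job_A */6 -> active={job_A:*/6, job_B:*/12}
Op 5: unregister job_A -> active={job_B:*/12}
Op 6: unregister job_B -> active={}
Op 7: register job_A */6 -> active={job_A:*/6}
Op 8: register job_B */4 -> active={job_A:*/6, job_B:*/4}
Op 9: unregister job_B -> active={job_A:*/6}
Op 10: unregister job_A -> active={}
Op 11: register job_C */10 -> active={job_C:*/10}
Op 12: register job_A */3 -> active={job_A:*/3, job_C:*/10}
Op 13: register job_C */18 -> active={job_A:*/3, job_C:*/18}
Op 14: register job_C */17 -> active={job_A:*/3, job_C:*/17}
Final interval of job_A = 3
Next fire of job_A after T=100: (100//3+1)*3 = 102

Answer: interval=3 next_fire=102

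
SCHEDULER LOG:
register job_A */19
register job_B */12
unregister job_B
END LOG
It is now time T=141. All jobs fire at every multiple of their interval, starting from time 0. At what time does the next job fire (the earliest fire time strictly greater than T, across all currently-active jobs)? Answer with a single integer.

Op 1: register job_A */19 -> active={job_A:*/19}
Op 2: register job_B */12 -> active={job_A:*/19, job_B:*/12}
Op 3: unregister job_B -> active={job_A:*/19}
  job_A: interval 19, next fire after T=141 is 152
Earliest fire time = 152 (job job_A)

Answer: 152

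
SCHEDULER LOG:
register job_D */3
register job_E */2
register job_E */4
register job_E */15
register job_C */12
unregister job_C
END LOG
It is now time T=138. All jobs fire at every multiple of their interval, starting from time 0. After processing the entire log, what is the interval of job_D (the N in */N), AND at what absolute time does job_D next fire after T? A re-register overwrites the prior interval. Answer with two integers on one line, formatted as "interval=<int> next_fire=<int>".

Op 1: register job_D */3 -> active={job_D:*/3}
Op 2: register job_E */2 -> active={job_D:*/3, job_E:*/2}
Op 3: register job_E */4 -> active={job_D:*/3, job_E:*/4}
Op 4: register job_E */15 -> active={job_D:*/3, job_E:*/15}
Op 5: register job_C */12 -> active={job_C:*/12, job_D:*/3, job_E:*/15}
Op 6: unregister job_C -> active={job_D:*/3, job_E:*/15}
Final interval of job_D = 3
Next fire of job_D after T=138: (138//3+1)*3 = 141

Answer: interval=3 next_fire=141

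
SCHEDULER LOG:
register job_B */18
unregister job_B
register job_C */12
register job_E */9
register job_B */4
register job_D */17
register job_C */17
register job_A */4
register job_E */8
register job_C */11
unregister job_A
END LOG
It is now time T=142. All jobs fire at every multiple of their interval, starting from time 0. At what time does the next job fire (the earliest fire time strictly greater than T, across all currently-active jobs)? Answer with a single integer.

Op 1: register job_B */18 -> active={job_B:*/18}
Op 2: unregister job_B -> active={}
Op 3: register job_C */12 -> active={job_C:*/12}
Op 4: register job_E */9 -> active={job_C:*/12, job_E:*/9}
Op 5: register job_B */4 -> active={job_B:*/4, job_C:*/12, job_E:*/9}
Op 6: register job_D */17 -> active={job_B:*/4, job_C:*/12, job_D:*/17, job_E:*/9}
Op 7: register job_C */17 -> active={job_B:*/4, job_C:*/17, job_D:*/17, job_E:*/9}
Op 8: register job_A */4 -> active={job_A:*/4, job_B:*/4, job_C:*/17, job_D:*/17, job_E:*/9}
Op 9: register job_E */8 -> active={job_A:*/4, job_B:*/4, job_C:*/17, job_D:*/17, job_E:*/8}
Op 10: register job_C */11 -> active={job_A:*/4, job_B:*/4, job_C:*/11, job_D:*/17, job_E:*/8}
Op 11: unregister job_A -> active={job_B:*/4, job_C:*/11, job_D:*/17, job_E:*/8}
  job_B: interval 4, next fire after T=142 is 144
  job_C: interval 11, next fire after T=142 is 143
  job_D: interval 17, next fire after T=142 is 153
  job_E: interval 8, next fire after T=142 is 144
Earliest fire time = 143 (job job_C)

Answer: 143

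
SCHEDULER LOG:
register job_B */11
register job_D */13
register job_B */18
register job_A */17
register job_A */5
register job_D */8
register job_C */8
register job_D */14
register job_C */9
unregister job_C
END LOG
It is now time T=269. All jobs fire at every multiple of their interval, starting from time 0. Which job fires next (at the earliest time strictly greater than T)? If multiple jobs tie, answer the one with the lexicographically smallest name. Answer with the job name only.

Answer: job_A

Derivation:
Op 1: register job_B */11 -> active={job_B:*/11}
Op 2: register job_D */13 -> active={job_B:*/11, job_D:*/13}
Op 3: register job_B */18 -> active={job_B:*/18, job_D:*/13}
Op 4: register job_A */17 -> active={job_A:*/17, job_B:*/18, job_D:*/13}
Op 5: register job_A */5 -> active={job_A:*/5, job_B:*/18, job_D:*/13}
Op 6: register job_D */8 -> active={job_A:*/5, job_B:*/18, job_D:*/8}
Op 7: register job_C */8 -> active={job_A:*/5, job_B:*/18, job_C:*/8, job_D:*/8}
Op 8: register job_D */14 -> active={job_A:*/5, job_B:*/18, job_C:*/8, job_D:*/14}
Op 9: register job_C */9 -> active={job_A:*/5, job_B:*/18, job_C:*/9, job_D:*/14}
Op 10: unregister job_C -> active={job_A:*/5, job_B:*/18, job_D:*/14}
  job_A: interval 5, next fire after T=269 is 270
  job_B: interval 18, next fire after T=269 is 270
  job_D: interval 14, next fire after T=269 is 280
Earliest = 270, winner (lex tiebreak) = job_A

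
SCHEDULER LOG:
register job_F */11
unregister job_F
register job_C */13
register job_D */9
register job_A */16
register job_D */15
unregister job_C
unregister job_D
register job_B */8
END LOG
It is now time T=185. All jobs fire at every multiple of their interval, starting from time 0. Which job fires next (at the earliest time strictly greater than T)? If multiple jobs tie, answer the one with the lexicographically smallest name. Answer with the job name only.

Op 1: register job_F */11 -> active={job_F:*/11}
Op 2: unregister job_F -> active={}
Op 3: register job_C */13 -> active={job_C:*/13}
Op 4: register job_D */9 -> active={job_C:*/13, job_D:*/9}
Op 5: register job_A */16 -> active={job_A:*/16, job_C:*/13, job_D:*/9}
Op 6: register job_D */15 -> active={job_A:*/16, job_C:*/13, job_D:*/15}
Op 7: unregister job_C -> active={job_A:*/16, job_D:*/15}
Op 8: unregister job_D -> active={job_A:*/16}
Op 9: register job_B */8 -> active={job_A:*/16, job_B:*/8}
  job_A: interval 16, next fire after T=185 is 192
  job_B: interval 8, next fire after T=185 is 192
Earliest = 192, winner (lex tiebreak) = job_A

Answer: job_A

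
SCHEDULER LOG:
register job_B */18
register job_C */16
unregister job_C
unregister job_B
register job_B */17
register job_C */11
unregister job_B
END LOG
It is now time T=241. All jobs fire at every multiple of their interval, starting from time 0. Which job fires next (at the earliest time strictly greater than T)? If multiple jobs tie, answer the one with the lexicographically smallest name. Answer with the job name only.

Answer: job_C

Derivation:
Op 1: register job_B */18 -> active={job_B:*/18}
Op 2: register job_C */16 -> active={job_B:*/18, job_C:*/16}
Op 3: unregister job_C -> active={job_B:*/18}
Op 4: unregister job_B -> active={}
Op 5: register job_B */17 -> active={job_B:*/17}
Op 6: register job_C */11 -> active={job_B:*/17, job_C:*/11}
Op 7: unregister job_B -> active={job_C:*/11}
  job_C: interval 11, next fire after T=241 is 242
Earliest = 242, winner (lex tiebreak) = job_C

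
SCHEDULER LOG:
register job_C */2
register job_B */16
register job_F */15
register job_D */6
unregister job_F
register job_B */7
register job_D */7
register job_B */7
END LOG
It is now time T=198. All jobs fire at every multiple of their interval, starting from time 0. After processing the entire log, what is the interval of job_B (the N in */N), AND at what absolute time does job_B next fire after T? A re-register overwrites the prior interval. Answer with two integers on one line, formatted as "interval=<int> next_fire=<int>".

Op 1: register job_C */2 -> active={job_C:*/2}
Op 2: register job_B */16 -> active={job_B:*/16, job_C:*/2}
Op 3: register job_F */15 -> active={job_B:*/16, job_C:*/2, job_F:*/15}
Op 4: register job_D */6 -> active={job_B:*/16, job_C:*/2, job_D:*/6, job_F:*/15}
Op 5: unregister job_F -> active={job_B:*/16, job_C:*/2, job_D:*/6}
Op 6: register job_B */7 -> active={job_B:*/7, job_C:*/2, job_D:*/6}
Op 7: register job_D */7 -> active={job_B:*/7, job_C:*/2, job_D:*/7}
Op 8: register job_B */7 -> active={job_B:*/7, job_C:*/2, job_D:*/7}
Final interval of job_B = 7
Next fire of job_B after T=198: (198//7+1)*7 = 203

Answer: interval=7 next_fire=203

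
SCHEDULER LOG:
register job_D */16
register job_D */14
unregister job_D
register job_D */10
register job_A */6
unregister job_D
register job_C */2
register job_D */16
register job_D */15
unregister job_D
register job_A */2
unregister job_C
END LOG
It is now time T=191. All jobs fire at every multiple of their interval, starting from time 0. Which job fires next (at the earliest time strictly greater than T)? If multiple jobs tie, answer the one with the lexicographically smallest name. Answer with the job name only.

Answer: job_A

Derivation:
Op 1: register job_D */16 -> active={job_D:*/16}
Op 2: register job_D */14 -> active={job_D:*/14}
Op 3: unregister job_D -> active={}
Op 4: register job_D */10 -> active={job_D:*/10}
Op 5: register job_A */6 -> active={job_A:*/6, job_D:*/10}
Op 6: unregister job_D -> active={job_A:*/6}
Op 7: register job_C */2 -> active={job_A:*/6, job_C:*/2}
Op 8: register job_D */16 -> active={job_A:*/6, job_C:*/2, job_D:*/16}
Op 9: register job_D */15 -> active={job_A:*/6, job_C:*/2, job_D:*/15}
Op 10: unregister job_D -> active={job_A:*/6, job_C:*/2}
Op 11: register job_A */2 -> active={job_A:*/2, job_C:*/2}
Op 12: unregister job_C -> active={job_A:*/2}
  job_A: interval 2, next fire after T=191 is 192
Earliest = 192, winner (lex tiebreak) = job_A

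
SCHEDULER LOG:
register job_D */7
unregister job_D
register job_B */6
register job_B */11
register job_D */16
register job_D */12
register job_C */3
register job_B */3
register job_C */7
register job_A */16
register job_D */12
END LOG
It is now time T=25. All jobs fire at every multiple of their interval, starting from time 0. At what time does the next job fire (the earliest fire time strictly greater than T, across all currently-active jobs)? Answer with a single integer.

Answer: 27

Derivation:
Op 1: register job_D */7 -> active={job_D:*/7}
Op 2: unregister job_D -> active={}
Op 3: register job_B */6 -> active={job_B:*/6}
Op 4: register job_B */11 -> active={job_B:*/11}
Op 5: register job_D */16 -> active={job_B:*/11, job_D:*/16}
Op 6: register job_D */12 -> active={job_B:*/11, job_D:*/12}
Op 7: register job_C */3 -> active={job_B:*/11, job_C:*/3, job_D:*/12}
Op 8: register job_B */3 -> active={job_B:*/3, job_C:*/3, job_D:*/12}
Op 9: register job_C */7 -> active={job_B:*/3, job_C:*/7, job_D:*/12}
Op 10: register job_A */16 -> active={job_A:*/16, job_B:*/3, job_C:*/7, job_D:*/12}
Op 11: register job_D */12 -> active={job_A:*/16, job_B:*/3, job_C:*/7, job_D:*/12}
  job_A: interval 16, next fire after T=25 is 32
  job_B: interval 3, next fire after T=25 is 27
  job_C: interval 7, next fire after T=25 is 28
  job_D: interval 12, next fire after T=25 is 36
Earliest fire time = 27 (job job_B)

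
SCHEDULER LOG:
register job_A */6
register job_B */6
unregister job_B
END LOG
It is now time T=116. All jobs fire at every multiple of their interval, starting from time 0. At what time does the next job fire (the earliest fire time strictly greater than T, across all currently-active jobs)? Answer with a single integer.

Answer: 120

Derivation:
Op 1: register job_A */6 -> active={job_A:*/6}
Op 2: register job_B */6 -> active={job_A:*/6, job_B:*/6}
Op 3: unregister job_B -> active={job_A:*/6}
  job_A: interval 6, next fire after T=116 is 120
Earliest fire time = 120 (job job_A)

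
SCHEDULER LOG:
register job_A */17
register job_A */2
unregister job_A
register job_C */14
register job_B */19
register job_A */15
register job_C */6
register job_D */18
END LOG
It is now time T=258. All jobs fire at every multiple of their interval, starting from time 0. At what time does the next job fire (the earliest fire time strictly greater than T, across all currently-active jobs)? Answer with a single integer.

Answer: 264

Derivation:
Op 1: register job_A */17 -> active={job_A:*/17}
Op 2: register job_A */2 -> active={job_A:*/2}
Op 3: unregister job_A -> active={}
Op 4: register job_C */14 -> active={job_C:*/14}
Op 5: register job_B */19 -> active={job_B:*/19, job_C:*/14}
Op 6: register job_A */15 -> active={job_A:*/15, job_B:*/19, job_C:*/14}
Op 7: register job_C */6 -> active={job_A:*/15, job_B:*/19, job_C:*/6}
Op 8: register job_D */18 -> active={job_A:*/15, job_B:*/19, job_C:*/6, job_D:*/18}
  job_A: interval 15, next fire after T=258 is 270
  job_B: interval 19, next fire after T=258 is 266
  job_C: interval 6, next fire after T=258 is 264
  job_D: interval 18, next fire after T=258 is 270
Earliest fire time = 264 (job job_C)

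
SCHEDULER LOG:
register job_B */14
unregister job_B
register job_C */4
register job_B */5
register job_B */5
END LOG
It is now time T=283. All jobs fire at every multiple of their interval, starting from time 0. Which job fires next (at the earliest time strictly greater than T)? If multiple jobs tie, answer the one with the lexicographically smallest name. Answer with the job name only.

Answer: job_C

Derivation:
Op 1: register job_B */14 -> active={job_B:*/14}
Op 2: unregister job_B -> active={}
Op 3: register job_C */4 -> active={job_C:*/4}
Op 4: register job_B */5 -> active={job_B:*/5, job_C:*/4}
Op 5: register job_B */5 -> active={job_B:*/5, job_C:*/4}
  job_B: interval 5, next fire after T=283 is 285
  job_C: interval 4, next fire after T=283 is 284
Earliest = 284, winner (lex tiebreak) = job_C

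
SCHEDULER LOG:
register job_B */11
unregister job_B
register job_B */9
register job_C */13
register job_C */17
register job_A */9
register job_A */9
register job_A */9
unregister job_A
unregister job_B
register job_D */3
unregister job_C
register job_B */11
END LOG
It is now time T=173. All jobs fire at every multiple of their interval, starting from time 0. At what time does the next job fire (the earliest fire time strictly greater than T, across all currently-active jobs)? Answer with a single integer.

Answer: 174

Derivation:
Op 1: register job_B */11 -> active={job_B:*/11}
Op 2: unregister job_B -> active={}
Op 3: register job_B */9 -> active={job_B:*/9}
Op 4: register job_C */13 -> active={job_B:*/9, job_C:*/13}
Op 5: register job_C */17 -> active={job_B:*/9, job_C:*/17}
Op 6: register job_A */9 -> active={job_A:*/9, job_B:*/9, job_C:*/17}
Op 7: register job_A */9 -> active={job_A:*/9, job_B:*/9, job_C:*/17}
Op 8: register job_A */9 -> active={job_A:*/9, job_B:*/9, job_C:*/17}
Op 9: unregister job_A -> active={job_B:*/9, job_C:*/17}
Op 10: unregister job_B -> active={job_C:*/17}
Op 11: register job_D */3 -> active={job_C:*/17, job_D:*/3}
Op 12: unregister job_C -> active={job_D:*/3}
Op 13: register job_B */11 -> active={job_B:*/11, job_D:*/3}
  job_B: interval 11, next fire after T=173 is 176
  job_D: interval 3, next fire after T=173 is 174
Earliest fire time = 174 (job job_D)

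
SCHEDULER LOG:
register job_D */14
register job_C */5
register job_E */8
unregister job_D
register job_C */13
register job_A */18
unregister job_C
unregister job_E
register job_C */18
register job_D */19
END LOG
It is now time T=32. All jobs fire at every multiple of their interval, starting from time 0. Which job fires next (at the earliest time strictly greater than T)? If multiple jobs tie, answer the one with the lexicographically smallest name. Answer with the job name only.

Answer: job_A

Derivation:
Op 1: register job_D */14 -> active={job_D:*/14}
Op 2: register job_C */5 -> active={job_C:*/5, job_D:*/14}
Op 3: register job_E */8 -> active={job_C:*/5, job_D:*/14, job_E:*/8}
Op 4: unregister job_D -> active={job_C:*/5, job_E:*/8}
Op 5: register job_C */13 -> active={job_C:*/13, job_E:*/8}
Op 6: register job_A */18 -> active={job_A:*/18, job_C:*/13, job_E:*/8}
Op 7: unregister job_C -> active={job_A:*/18, job_E:*/8}
Op 8: unregister job_E -> active={job_A:*/18}
Op 9: register job_C */18 -> active={job_A:*/18, job_C:*/18}
Op 10: register job_D */19 -> active={job_A:*/18, job_C:*/18, job_D:*/19}
  job_A: interval 18, next fire after T=32 is 36
  job_C: interval 18, next fire after T=32 is 36
  job_D: interval 19, next fire after T=32 is 38
Earliest = 36, winner (lex tiebreak) = job_A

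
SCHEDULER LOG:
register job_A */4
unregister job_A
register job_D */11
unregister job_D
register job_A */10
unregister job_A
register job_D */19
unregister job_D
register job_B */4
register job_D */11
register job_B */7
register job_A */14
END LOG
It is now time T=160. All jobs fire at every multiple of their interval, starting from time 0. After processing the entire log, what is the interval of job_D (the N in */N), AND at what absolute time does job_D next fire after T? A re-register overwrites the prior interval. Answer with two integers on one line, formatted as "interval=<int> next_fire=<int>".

Answer: interval=11 next_fire=165

Derivation:
Op 1: register job_A */4 -> active={job_A:*/4}
Op 2: unregister job_A -> active={}
Op 3: register job_D */11 -> active={job_D:*/11}
Op 4: unregister job_D -> active={}
Op 5: register job_A */10 -> active={job_A:*/10}
Op 6: unregister job_A -> active={}
Op 7: register job_D */19 -> active={job_D:*/19}
Op 8: unregister job_D -> active={}
Op 9: register job_B */4 -> active={job_B:*/4}
Op 10: register job_D */11 -> active={job_B:*/4, job_D:*/11}
Op 11: register job_B */7 -> active={job_B:*/7, job_D:*/11}
Op 12: register job_A */14 -> active={job_A:*/14, job_B:*/7, job_D:*/11}
Final interval of job_D = 11
Next fire of job_D after T=160: (160//11+1)*11 = 165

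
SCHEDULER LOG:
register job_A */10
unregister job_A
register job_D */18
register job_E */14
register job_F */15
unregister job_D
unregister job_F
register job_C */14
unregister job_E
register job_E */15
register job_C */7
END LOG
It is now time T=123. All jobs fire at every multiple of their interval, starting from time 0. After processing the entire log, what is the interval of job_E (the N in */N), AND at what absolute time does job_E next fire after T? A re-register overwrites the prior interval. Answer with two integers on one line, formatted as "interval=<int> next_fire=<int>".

Answer: interval=15 next_fire=135

Derivation:
Op 1: register job_A */10 -> active={job_A:*/10}
Op 2: unregister job_A -> active={}
Op 3: register job_D */18 -> active={job_D:*/18}
Op 4: register job_E */14 -> active={job_D:*/18, job_E:*/14}
Op 5: register job_F */15 -> active={job_D:*/18, job_E:*/14, job_F:*/15}
Op 6: unregister job_D -> active={job_E:*/14, job_F:*/15}
Op 7: unregister job_F -> active={job_E:*/14}
Op 8: register job_C */14 -> active={job_C:*/14, job_E:*/14}
Op 9: unregister job_E -> active={job_C:*/14}
Op 10: register job_E */15 -> active={job_C:*/14, job_E:*/15}
Op 11: register job_C */7 -> active={job_C:*/7, job_E:*/15}
Final interval of job_E = 15
Next fire of job_E after T=123: (123//15+1)*15 = 135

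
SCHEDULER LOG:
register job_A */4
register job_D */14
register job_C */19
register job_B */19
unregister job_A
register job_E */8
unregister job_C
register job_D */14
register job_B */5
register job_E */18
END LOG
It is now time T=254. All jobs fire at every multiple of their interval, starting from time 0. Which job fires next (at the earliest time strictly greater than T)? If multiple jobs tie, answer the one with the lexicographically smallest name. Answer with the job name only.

Answer: job_B

Derivation:
Op 1: register job_A */4 -> active={job_A:*/4}
Op 2: register job_D */14 -> active={job_A:*/4, job_D:*/14}
Op 3: register job_C */19 -> active={job_A:*/4, job_C:*/19, job_D:*/14}
Op 4: register job_B */19 -> active={job_A:*/4, job_B:*/19, job_C:*/19, job_D:*/14}
Op 5: unregister job_A -> active={job_B:*/19, job_C:*/19, job_D:*/14}
Op 6: register job_E */8 -> active={job_B:*/19, job_C:*/19, job_D:*/14, job_E:*/8}
Op 7: unregister job_C -> active={job_B:*/19, job_D:*/14, job_E:*/8}
Op 8: register job_D */14 -> active={job_B:*/19, job_D:*/14, job_E:*/8}
Op 9: register job_B */5 -> active={job_B:*/5, job_D:*/14, job_E:*/8}
Op 10: register job_E */18 -> active={job_B:*/5, job_D:*/14, job_E:*/18}
  job_B: interval 5, next fire after T=254 is 255
  job_D: interval 14, next fire after T=254 is 266
  job_E: interval 18, next fire after T=254 is 270
Earliest = 255, winner (lex tiebreak) = job_B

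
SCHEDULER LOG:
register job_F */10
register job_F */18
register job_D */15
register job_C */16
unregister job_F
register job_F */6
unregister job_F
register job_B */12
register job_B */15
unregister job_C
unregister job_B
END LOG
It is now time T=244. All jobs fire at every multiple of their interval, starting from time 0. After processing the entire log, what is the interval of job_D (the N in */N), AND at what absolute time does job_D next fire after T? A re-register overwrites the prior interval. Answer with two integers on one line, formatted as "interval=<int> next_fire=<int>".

Answer: interval=15 next_fire=255

Derivation:
Op 1: register job_F */10 -> active={job_F:*/10}
Op 2: register job_F */18 -> active={job_F:*/18}
Op 3: register job_D */15 -> active={job_D:*/15, job_F:*/18}
Op 4: register job_C */16 -> active={job_C:*/16, job_D:*/15, job_F:*/18}
Op 5: unregister job_F -> active={job_C:*/16, job_D:*/15}
Op 6: register job_F */6 -> active={job_C:*/16, job_D:*/15, job_F:*/6}
Op 7: unregister job_F -> active={job_C:*/16, job_D:*/15}
Op 8: register job_B */12 -> active={job_B:*/12, job_C:*/16, job_D:*/15}
Op 9: register job_B */15 -> active={job_B:*/15, job_C:*/16, job_D:*/15}
Op 10: unregister job_C -> active={job_B:*/15, job_D:*/15}
Op 11: unregister job_B -> active={job_D:*/15}
Final interval of job_D = 15
Next fire of job_D after T=244: (244//15+1)*15 = 255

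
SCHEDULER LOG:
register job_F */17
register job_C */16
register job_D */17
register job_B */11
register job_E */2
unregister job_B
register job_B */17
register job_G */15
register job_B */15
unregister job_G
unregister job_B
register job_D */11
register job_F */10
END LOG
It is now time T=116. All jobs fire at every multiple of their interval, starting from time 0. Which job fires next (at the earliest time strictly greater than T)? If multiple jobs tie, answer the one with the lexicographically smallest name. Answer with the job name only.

Answer: job_E

Derivation:
Op 1: register job_F */17 -> active={job_F:*/17}
Op 2: register job_C */16 -> active={job_C:*/16, job_F:*/17}
Op 3: register job_D */17 -> active={job_C:*/16, job_D:*/17, job_F:*/17}
Op 4: register job_B */11 -> active={job_B:*/11, job_C:*/16, job_D:*/17, job_F:*/17}
Op 5: register job_E */2 -> active={job_B:*/11, job_C:*/16, job_D:*/17, job_E:*/2, job_F:*/17}
Op 6: unregister job_B -> active={job_C:*/16, job_D:*/17, job_E:*/2, job_F:*/17}
Op 7: register job_B */17 -> active={job_B:*/17, job_C:*/16, job_D:*/17, job_E:*/2, job_F:*/17}
Op 8: register job_G */15 -> active={job_B:*/17, job_C:*/16, job_D:*/17, job_E:*/2, job_F:*/17, job_G:*/15}
Op 9: register job_B */15 -> active={job_B:*/15, job_C:*/16, job_D:*/17, job_E:*/2, job_F:*/17, job_G:*/15}
Op 10: unregister job_G -> active={job_B:*/15, job_C:*/16, job_D:*/17, job_E:*/2, job_F:*/17}
Op 11: unregister job_B -> active={job_C:*/16, job_D:*/17, job_E:*/2, job_F:*/17}
Op 12: register job_D */11 -> active={job_C:*/16, job_D:*/11, job_E:*/2, job_F:*/17}
Op 13: register job_F */10 -> active={job_C:*/16, job_D:*/11, job_E:*/2, job_F:*/10}
  job_C: interval 16, next fire after T=116 is 128
  job_D: interval 11, next fire after T=116 is 121
  job_E: interval 2, next fire after T=116 is 118
  job_F: interval 10, next fire after T=116 is 120
Earliest = 118, winner (lex tiebreak) = job_E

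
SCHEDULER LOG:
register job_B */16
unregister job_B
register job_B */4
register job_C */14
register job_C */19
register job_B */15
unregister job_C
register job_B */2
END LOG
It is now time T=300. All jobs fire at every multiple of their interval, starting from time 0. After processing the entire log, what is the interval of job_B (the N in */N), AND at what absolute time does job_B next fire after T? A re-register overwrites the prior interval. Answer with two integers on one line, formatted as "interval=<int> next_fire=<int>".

Answer: interval=2 next_fire=302

Derivation:
Op 1: register job_B */16 -> active={job_B:*/16}
Op 2: unregister job_B -> active={}
Op 3: register job_B */4 -> active={job_B:*/4}
Op 4: register job_C */14 -> active={job_B:*/4, job_C:*/14}
Op 5: register job_C */19 -> active={job_B:*/4, job_C:*/19}
Op 6: register job_B */15 -> active={job_B:*/15, job_C:*/19}
Op 7: unregister job_C -> active={job_B:*/15}
Op 8: register job_B */2 -> active={job_B:*/2}
Final interval of job_B = 2
Next fire of job_B after T=300: (300//2+1)*2 = 302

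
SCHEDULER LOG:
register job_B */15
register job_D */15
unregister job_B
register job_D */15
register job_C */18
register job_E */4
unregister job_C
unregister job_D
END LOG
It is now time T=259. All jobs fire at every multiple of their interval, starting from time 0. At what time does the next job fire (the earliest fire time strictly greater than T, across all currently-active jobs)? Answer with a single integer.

Op 1: register job_B */15 -> active={job_B:*/15}
Op 2: register job_D */15 -> active={job_B:*/15, job_D:*/15}
Op 3: unregister job_B -> active={job_D:*/15}
Op 4: register job_D */15 -> active={job_D:*/15}
Op 5: register job_C */18 -> active={job_C:*/18, job_D:*/15}
Op 6: register job_E */4 -> active={job_C:*/18, job_D:*/15, job_E:*/4}
Op 7: unregister job_C -> active={job_D:*/15, job_E:*/4}
Op 8: unregister job_D -> active={job_E:*/4}
  job_E: interval 4, next fire after T=259 is 260
Earliest fire time = 260 (job job_E)

Answer: 260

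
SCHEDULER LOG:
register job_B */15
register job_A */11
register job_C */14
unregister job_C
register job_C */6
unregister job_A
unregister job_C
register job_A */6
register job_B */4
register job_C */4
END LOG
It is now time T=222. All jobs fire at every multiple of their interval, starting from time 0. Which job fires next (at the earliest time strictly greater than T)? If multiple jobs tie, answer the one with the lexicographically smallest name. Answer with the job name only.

Op 1: register job_B */15 -> active={job_B:*/15}
Op 2: register job_A */11 -> active={job_A:*/11, job_B:*/15}
Op 3: register job_C */14 -> active={job_A:*/11, job_B:*/15, job_C:*/14}
Op 4: unregister job_C -> active={job_A:*/11, job_B:*/15}
Op 5: register job_C */6 -> active={job_A:*/11, job_B:*/15, job_C:*/6}
Op 6: unregister job_A -> active={job_B:*/15, job_C:*/6}
Op 7: unregister job_C -> active={job_B:*/15}
Op 8: register job_A */6 -> active={job_A:*/6, job_B:*/15}
Op 9: register job_B */4 -> active={job_A:*/6, job_B:*/4}
Op 10: register job_C */4 -> active={job_A:*/6, job_B:*/4, job_C:*/4}
  job_A: interval 6, next fire after T=222 is 228
  job_B: interval 4, next fire after T=222 is 224
  job_C: interval 4, next fire after T=222 is 224
Earliest = 224, winner (lex tiebreak) = job_B

Answer: job_B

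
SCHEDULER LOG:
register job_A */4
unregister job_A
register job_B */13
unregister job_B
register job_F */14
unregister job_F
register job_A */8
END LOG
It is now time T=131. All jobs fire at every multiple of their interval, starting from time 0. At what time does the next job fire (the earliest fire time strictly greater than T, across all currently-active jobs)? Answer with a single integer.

Op 1: register job_A */4 -> active={job_A:*/4}
Op 2: unregister job_A -> active={}
Op 3: register job_B */13 -> active={job_B:*/13}
Op 4: unregister job_B -> active={}
Op 5: register job_F */14 -> active={job_F:*/14}
Op 6: unregister job_F -> active={}
Op 7: register job_A */8 -> active={job_A:*/8}
  job_A: interval 8, next fire after T=131 is 136
Earliest fire time = 136 (job job_A)

Answer: 136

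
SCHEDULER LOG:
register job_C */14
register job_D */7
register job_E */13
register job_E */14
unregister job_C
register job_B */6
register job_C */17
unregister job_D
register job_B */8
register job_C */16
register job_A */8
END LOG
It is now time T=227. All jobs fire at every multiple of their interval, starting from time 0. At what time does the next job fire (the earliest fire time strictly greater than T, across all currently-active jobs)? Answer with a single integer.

Op 1: register job_C */14 -> active={job_C:*/14}
Op 2: register job_D */7 -> active={job_C:*/14, job_D:*/7}
Op 3: register job_E */13 -> active={job_C:*/14, job_D:*/7, job_E:*/13}
Op 4: register job_E */14 -> active={job_C:*/14, job_D:*/7, job_E:*/14}
Op 5: unregister job_C -> active={job_D:*/7, job_E:*/14}
Op 6: register job_B */6 -> active={job_B:*/6, job_D:*/7, job_E:*/14}
Op 7: register job_C */17 -> active={job_B:*/6, job_C:*/17, job_D:*/7, job_E:*/14}
Op 8: unregister job_D -> active={job_B:*/6, job_C:*/17, job_E:*/14}
Op 9: register job_B */8 -> active={job_B:*/8, job_C:*/17, job_E:*/14}
Op 10: register job_C */16 -> active={job_B:*/8, job_C:*/16, job_E:*/14}
Op 11: register job_A */8 -> active={job_A:*/8, job_B:*/8, job_C:*/16, job_E:*/14}
  job_A: interval 8, next fire after T=227 is 232
  job_B: interval 8, next fire after T=227 is 232
  job_C: interval 16, next fire after T=227 is 240
  job_E: interval 14, next fire after T=227 is 238
Earliest fire time = 232 (job job_A)

Answer: 232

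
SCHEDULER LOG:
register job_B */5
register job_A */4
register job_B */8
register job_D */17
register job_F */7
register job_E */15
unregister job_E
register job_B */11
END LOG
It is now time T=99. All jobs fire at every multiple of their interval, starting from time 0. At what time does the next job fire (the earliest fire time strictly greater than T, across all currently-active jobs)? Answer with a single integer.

Op 1: register job_B */5 -> active={job_B:*/5}
Op 2: register job_A */4 -> active={job_A:*/4, job_B:*/5}
Op 3: register job_B */8 -> active={job_A:*/4, job_B:*/8}
Op 4: register job_D */17 -> active={job_A:*/4, job_B:*/8, job_D:*/17}
Op 5: register job_F */7 -> active={job_A:*/4, job_B:*/8, job_D:*/17, job_F:*/7}
Op 6: register job_E */15 -> active={job_A:*/4, job_B:*/8, job_D:*/17, job_E:*/15, job_F:*/7}
Op 7: unregister job_E -> active={job_A:*/4, job_B:*/8, job_D:*/17, job_F:*/7}
Op 8: register job_B */11 -> active={job_A:*/4, job_B:*/11, job_D:*/17, job_F:*/7}
  job_A: interval 4, next fire after T=99 is 100
  job_B: interval 11, next fire after T=99 is 110
  job_D: interval 17, next fire after T=99 is 102
  job_F: interval 7, next fire after T=99 is 105
Earliest fire time = 100 (job job_A)

Answer: 100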